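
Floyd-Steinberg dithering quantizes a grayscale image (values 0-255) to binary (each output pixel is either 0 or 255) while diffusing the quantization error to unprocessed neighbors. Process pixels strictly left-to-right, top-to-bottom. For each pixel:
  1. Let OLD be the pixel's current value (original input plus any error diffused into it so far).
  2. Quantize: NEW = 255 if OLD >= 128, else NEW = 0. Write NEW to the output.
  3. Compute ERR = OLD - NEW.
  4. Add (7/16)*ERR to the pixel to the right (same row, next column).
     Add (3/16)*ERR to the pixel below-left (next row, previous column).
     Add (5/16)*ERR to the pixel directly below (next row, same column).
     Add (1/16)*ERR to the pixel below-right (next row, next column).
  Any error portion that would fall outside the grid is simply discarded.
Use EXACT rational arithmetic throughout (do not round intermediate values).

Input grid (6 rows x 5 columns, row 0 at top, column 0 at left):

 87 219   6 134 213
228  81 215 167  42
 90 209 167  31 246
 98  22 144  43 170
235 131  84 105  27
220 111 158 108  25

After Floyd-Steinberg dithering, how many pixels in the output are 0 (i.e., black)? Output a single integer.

Answer: 15

Derivation:
(0,0): OLD=87 → NEW=0, ERR=87
(0,1): OLD=4113/16 → NEW=255, ERR=33/16
(0,2): OLD=1767/256 → NEW=0, ERR=1767/256
(0,3): OLD=561233/4096 → NEW=255, ERR=-483247/4096
(0,4): OLD=10576439/65536 → NEW=255, ERR=-6135241/65536
(1,0): OLD=65427/256 → NEW=255, ERR=147/256
(1,1): OLD=181509/2048 → NEW=0, ERR=181509/2048
(1,2): OLD=15331433/65536 → NEW=255, ERR=-1380247/65536
(1,3): OLD=27209333/262144 → NEW=0, ERR=27209333/262144
(1,4): OLD=212993471/4194304 → NEW=0, ERR=212993471/4194304
(2,0): OLD=3499527/32768 → NEW=0, ERR=3499527/32768
(2,1): OLD=293084093/1048576 → NEW=255, ERR=25697213/1048576
(2,2): OLD=3290700407/16777216 → NEW=255, ERR=-987489673/16777216
(2,3): OLD=12318636405/268435456 → NEW=0, ERR=12318636405/268435456
(2,4): OLD=1238812677363/4294967296 → NEW=255, ERR=143596016883/4294967296
(3,0): OLD=2281183127/16777216 → NEW=255, ERR=-1997006953/16777216
(3,1): OLD=-3594201397/134217728 → NEW=0, ERR=-3594201397/134217728
(3,2): OLD=532691692969/4294967296 → NEW=0, ERR=532691692969/4294967296
(3,3): OLD=980907619649/8589934592 → NEW=0, ERR=980907619649/8589934592
(3,4): OLD=32061131961573/137438953472 → NEW=255, ERR=-2985801173787/137438953472
(4,0): OLD=413995774969/2147483648 → NEW=255, ERR=-133612555271/2147483648
(4,1): OLD=7643444754041/68719476736 → NEW=0, ERR=7643444754041/68719476736
(4,2): OLD=210179977205303/1099511627776 → NEW=255, ERR=-70195487877577/1099511627776
(4,3): OLD=2048301841325177/17592186044416 → NEW=0, ERR=2048301841325177/17592186044416
(4,4): OLD=22035923314281423/281474976710656 → NEW=0, ERR=22035923314281423/281474976710656
(5,0): OLD=243444883529483/1099511627776 → NEW=255, ERR=-36930581553397/1099511627776
(5,1): OLD=1013349034224097/8796093022208 → NEW=0, ERR=1013349034224097/8796093022208
(5,2): OLD=61145921150224873/281474976710656 → NEW=255, ERR=-10630197910992407/281474976710656
(5,3): OLD=155994811682816359/1125899906842624 → NEW=255, ERR=-131109664562052761/1125899906842624
(5,4): OLD=104402094933120061/18014398509481984 → NEW=0, ERR=104402094933120061/18014398509481984
Output grid:
  Row 0: .#.##  (2 black, running=2)
  Row 1: #.#..  (3 black, running=5)
  Row 2: .##.#  (2 black, running=7)
  Row 3: #...#  (3 black, running=10)
  Row 4: #.#..  (3 black, running=13)
  Row 5: #.##.  (2 black, running=15)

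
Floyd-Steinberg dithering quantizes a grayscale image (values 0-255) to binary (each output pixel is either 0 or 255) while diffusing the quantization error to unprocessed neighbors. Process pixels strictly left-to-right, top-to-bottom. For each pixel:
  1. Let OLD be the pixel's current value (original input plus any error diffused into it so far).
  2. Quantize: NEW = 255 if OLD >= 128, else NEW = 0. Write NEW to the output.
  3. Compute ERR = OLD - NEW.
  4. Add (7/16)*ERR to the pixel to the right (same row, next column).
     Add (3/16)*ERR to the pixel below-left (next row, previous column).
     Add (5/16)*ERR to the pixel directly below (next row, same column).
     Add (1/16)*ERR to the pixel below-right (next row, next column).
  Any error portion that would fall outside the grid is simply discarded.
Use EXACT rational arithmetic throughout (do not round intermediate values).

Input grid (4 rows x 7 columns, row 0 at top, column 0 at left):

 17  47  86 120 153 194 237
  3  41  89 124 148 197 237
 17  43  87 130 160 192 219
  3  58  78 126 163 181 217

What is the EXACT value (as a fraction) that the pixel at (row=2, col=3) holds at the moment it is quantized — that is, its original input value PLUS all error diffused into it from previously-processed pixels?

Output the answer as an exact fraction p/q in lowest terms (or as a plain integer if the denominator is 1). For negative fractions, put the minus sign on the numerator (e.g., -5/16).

(0,0): OLD=17 → NEW=0, ERR=17
(0,1): OLD=871/16 → NEW=0, ERR=871/16
(0,2): OLD=28113/256 → NEW=0, ERR=28113/256
(0,3): OLD=688311/4096 → NEW=255, ERR=-356169/4096
(0,4): OLD=7533825/65536 → NEW=0, ERR=7533825/65536
(0,5): OLD=256160519/1048576 → NEW=255, ERR=-11226361/1048576
(0,6): OLD=3897615665/16777216 → NEW=255, ERR=-380574415/16777216
(1,0): OLD=4741/256 → NEW=0, ERR=4741/256
(1,1): OLD=179747/2048 → NEW=0, ERR=179747/2048
(1,2): OLD=9752671/65536 → NEW=255, ERR=-6959009/65536
(1,3): OLD=20653811/262144 → NEW=0, ERR=20653811/262144
(1,4): OLD=3539182329/16777216 → NEW=255, ERR=-739007751/16777216
(1,5): OLD=23798778825/134217728 → NEW=255, ERR=-10426741815/134217728
(1,6): OLD=419306481063/2147483648 → NEW=255, ERR=-128301849177/2147483648
(2,0): OLD=1285937/32768 → NEW=0, ERR=1285937/32768
(2,1): OLD=72188075/1048576 → NEW=0, ERR=72188075/1048576
(2,2): OLD=1748089793/16777216 → NEW=0, ERR=1748089793/16777216
(2,3): OLD=24871963897/134217728 → NEW=255, ERR=-9353556743/134217728
Target (2,3): original=130, with diffused error = 24871963897/134217728

Answer: 24871963897/134217728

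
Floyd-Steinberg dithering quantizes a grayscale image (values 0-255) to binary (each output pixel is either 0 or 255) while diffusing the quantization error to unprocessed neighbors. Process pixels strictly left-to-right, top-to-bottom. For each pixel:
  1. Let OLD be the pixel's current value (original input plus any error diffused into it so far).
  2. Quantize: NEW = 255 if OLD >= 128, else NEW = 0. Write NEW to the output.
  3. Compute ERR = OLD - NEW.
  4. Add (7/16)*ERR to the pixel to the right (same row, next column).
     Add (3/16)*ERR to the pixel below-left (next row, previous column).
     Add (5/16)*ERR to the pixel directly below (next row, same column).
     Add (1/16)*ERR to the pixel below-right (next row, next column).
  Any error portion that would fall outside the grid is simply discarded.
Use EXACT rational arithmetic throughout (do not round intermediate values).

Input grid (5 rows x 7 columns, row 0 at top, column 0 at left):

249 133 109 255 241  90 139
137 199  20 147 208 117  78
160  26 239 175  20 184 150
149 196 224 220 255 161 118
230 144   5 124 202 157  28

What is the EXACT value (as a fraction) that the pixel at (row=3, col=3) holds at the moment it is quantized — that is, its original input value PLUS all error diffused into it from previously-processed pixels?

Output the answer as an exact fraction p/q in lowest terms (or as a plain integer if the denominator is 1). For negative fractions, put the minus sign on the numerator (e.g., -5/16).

(0,0): OLD=249 → NEW=255, ERR=-6
(0,1): OLD=1043/8 → NEW=255, ERR=-997/8
(0,2): OLD=6973/128 → NEW=0, ERR=6973/128
(0,3): OLD=571051/2048 → NEW=255, ERR=48811/2048
(0,4): OLD=8238765/32768 → NEW=255, ERR=-117075/32768
(0,5): OLD=46366395/524288 → NEW=0, ERR=46366395/524288
(0,6): OLD=1490581277/8388608 → NEW=255, ERR=-648513763/8388608
(1,0): OLD=14305/128 → NEW=0, ERR=14305/128
(1,1): OLD=224039/1024 → NEW=255, ERR=-37081/1024
(1,2): OLD=585267/32768 → NEW=0, ERR=585267/32768
(1,3): OLD=21626487/131072 → NEW=255, ERR=-11796873/131072
(1,4): OLD=1556746821/8388608 → NEW=255, ERR=-582348219/8388608
(1,5): OLD=6680417877/67108864 → NEW=0, ERR=6680417877/67108864
(1,6): OLD=110509135451/1073741824 → NEW=0, ERR=110509135451/1073741824
(2,0): OLD=3082397/16384 → NEW=255, ERR=-1095523/16384
(2,1): OLD=-2220913/524288 → NEW=0, ERR=-2220913/524288
(2,2): OLD=1875604333/8388608 → NEW=255, ERR=-263490707/8388608
(2,3): OLD=8135725893/67108864 → NEW=0, ERR=8135725893/67108864
(2,4): OLD=34566121813/536870912 → NEW=0, ERR=34566121813/536870912
(2,5): OLD=4436441899719/17179869184 → NEW=255, ERR=55575257799/17179869184
(2,6): OLD=52171630658785/274877906944 → NEW=255, ERR=-17922235611935/274877906944
(3,0): OLD=1067956173/8388608 → NEW=0, ERR=1067956173/8388608
(3,1): OLD=16126657481/67108864 → NEW=255, ERR=-986102839/67108864
(3,2): OLD=123599360619/536870912 → NEW=255, ERR=-13302721941/536870912
(3,3): OLD=552232638141/2147483648 → NEW=255, ERR=4624307901/2147483648
Target (3,3): original=220, with diffused error = 552232638141/2147483648

Answer: 552232638141/2147483648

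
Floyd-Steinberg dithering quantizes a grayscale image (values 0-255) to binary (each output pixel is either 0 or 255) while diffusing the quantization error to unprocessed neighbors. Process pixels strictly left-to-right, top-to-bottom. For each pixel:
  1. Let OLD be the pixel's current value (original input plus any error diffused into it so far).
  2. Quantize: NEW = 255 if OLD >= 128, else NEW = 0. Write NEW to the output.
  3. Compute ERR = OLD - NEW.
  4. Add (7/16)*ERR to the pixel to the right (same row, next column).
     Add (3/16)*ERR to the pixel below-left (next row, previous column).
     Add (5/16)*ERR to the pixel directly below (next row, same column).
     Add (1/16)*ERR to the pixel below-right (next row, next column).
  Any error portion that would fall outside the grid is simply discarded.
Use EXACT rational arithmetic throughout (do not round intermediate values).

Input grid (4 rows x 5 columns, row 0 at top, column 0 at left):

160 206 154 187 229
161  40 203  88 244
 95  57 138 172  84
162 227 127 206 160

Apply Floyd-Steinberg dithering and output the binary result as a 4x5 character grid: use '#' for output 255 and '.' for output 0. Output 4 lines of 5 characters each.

Answer: ##.##
..#.#
#.##.
##.##

Derivation:
(0,0): OLD=160 → NEW=255, ERR=-95
(0,1): OLD=2631/16 → NEW=255, ERR=-1449/16
(0,2): OLD=29281/256 → NEW=0, ERR=29281/256
(0,3): OLD=970919/4096 → NEW=255, ERR=-73561/4096
(0,4): OLD=14492817/65536 → NEW=255, ERR=-2218863/65536
(1,0): OLD=29269/256 → NEW=0, ERR=29269/256
(1,1): OLD=158163/2048 → NEW=0, ERR=158163/2048
(1,2): OLD=17268943/65536 → NEW=255, ERR=557263/65536
(1,3): OLD=22782499/262144 → NEW=0, ERR=22782499/262144
(1,4): OLD=1133802505/4194304 → NEW=255, ERR=64254985/4194304
(2,0): OLD=4758209/32768 → NEW=255, ERR=-3597631/32768
(2,1): OLD=43872731/1048576 → NEW=0, ERR=43872731/1048576
(2,2): OLD=3021315409/16777216 → NEW=255, ERR=-1256874671/16777216
(2,3): OLD=45576894563/268435456 → NEW=255, ERR=-22874146717/268435456
(2,4): OLD=244549100021/4294967296 → NEW=0, ERR=244549100021/4294967296
(3,0): OLD=2273906225/16777216 → NEW=255, ERR=-2004283855/16777216
(3,1): OLD=22401034461/134217728 → NEW=255, ERR=-11824486179/134217728
(3,2): OLD=221977045391/4294967296 → NEW=0, ERR=221977045391/4294967296
(3,3): OLD=1786500896535/8589934592 → NEW=255, ERR=-403932424425/8589934592
(3,4): OLD=20876223889811/137438953472 → NEW=255, ERR=-14170709245549/137438953472
Row 0: ##.##
Row 1: ..#.#
Row 2: #.##.
Row 3: ##.##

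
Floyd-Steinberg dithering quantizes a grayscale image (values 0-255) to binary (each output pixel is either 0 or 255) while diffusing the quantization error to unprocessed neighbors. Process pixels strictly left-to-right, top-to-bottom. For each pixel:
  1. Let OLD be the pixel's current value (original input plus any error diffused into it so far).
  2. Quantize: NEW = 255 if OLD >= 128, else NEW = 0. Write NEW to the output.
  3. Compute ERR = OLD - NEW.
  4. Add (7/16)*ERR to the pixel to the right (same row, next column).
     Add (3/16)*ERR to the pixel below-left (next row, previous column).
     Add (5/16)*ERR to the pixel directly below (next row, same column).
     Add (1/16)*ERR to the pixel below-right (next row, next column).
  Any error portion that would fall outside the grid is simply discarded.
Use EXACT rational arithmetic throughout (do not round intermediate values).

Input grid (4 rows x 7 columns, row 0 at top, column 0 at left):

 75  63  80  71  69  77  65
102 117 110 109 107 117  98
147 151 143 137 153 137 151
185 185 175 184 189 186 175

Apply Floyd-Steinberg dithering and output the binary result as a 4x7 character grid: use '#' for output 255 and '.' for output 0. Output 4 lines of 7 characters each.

Answer: .....#.
#.##.#.
#.#.#.#
######.

Derivation:
(0,0): OLD=75 → NEW=0, ERR=75
(0,1): OLD=1533/16 → NEW=0, ERR=1533/16
(0,2): OLD=31211/256 → NEW=0, ERR=31211/256
(0,3): OLD=509293/4096 → NEW=0, ERR=509293/4096
(0,4): OLD=8087035/65536 → NEW=0, ERR=8087035/65536
(0,5): OLD=137349597/1048576 → NEW=255, ERR=-130037283/1048576
(0,6): OLD=180258059/16777216 → NEW=0, ERR=180258059/16777216
(1,0): OLD=36711/256 → NEW=255, ERR=-28569/256
(1,1): OLD=257361/2048 → NEW=0, ERR=257361/2048
(1,2): OLD=15229221/65536 → NEW=255, ERR=-1482459/65536
(1,3): OLD=44228033/262144 → NEW=255, ERR=-22618687/262144
(1,4): OLD=1549068835/16777216 → NEW=0, ERR=1549068835/16777216
(1,5): OLD=17229251347/134217728 → NEW=255, ERR=-16996269293/134217728
(1,6): OLD=82045062589/2147483648 → NEW=0, ERR=82045062589/2147483648
(2,0): OLD=4446219/32768 → NEW=255, ERR=-3909621/32768
(2,1): OLD=133017001/1048576 → NEW=0, ERR=133017001/1048576
(2,2): OLD=3072008763/16777216 → NEW=255, ERR=-1206181317/16777216
(2,3): OLD=12681052707/134217728 → NEW=0, ERR=12681052707/134217728
(2,4): OLD=208362772435/1073741824 → NEW=255, ERR=-65441392685/1073741824
(2,5): OLD=2875819114033/34359738368 → NEW=0, ERR=2875819114033/34359738368
(2,6): OLD=105356421763431/549755813888 → NEW=255, ERR=-34831310778009/549755813888
(3,0): OLD=2877296603/16777216 → NEW=255, ERR=-1400893477/16777216
(3,1): OLD=22437697599/134217728 → NEW=255, ERR=-11787823041/134217728
(3,2): OLD=150058479341/1073741824 → NEW=255, ERR=-123745685779/1073741824
(3,3): OLD=632149613835/4294967296 → NEW=255, ERR=-463067046645/4294967296
(3,4): OLD=79375278218203/549755813888 → NEW=255, ERR=-60812454323237/549755813888
(3,5): OLD=651225862800961/4398046511104 → NEW=255, ERR=-470275997530559/4398046511104
(3,6): OLD=7997450663853151/70368744177664 → NEW=0, ERR=7997450663853151/70368744177664
Row 0: .....#.
Row 1: #.##.#.
Row 2: #.#.#.#
Row 3: ######.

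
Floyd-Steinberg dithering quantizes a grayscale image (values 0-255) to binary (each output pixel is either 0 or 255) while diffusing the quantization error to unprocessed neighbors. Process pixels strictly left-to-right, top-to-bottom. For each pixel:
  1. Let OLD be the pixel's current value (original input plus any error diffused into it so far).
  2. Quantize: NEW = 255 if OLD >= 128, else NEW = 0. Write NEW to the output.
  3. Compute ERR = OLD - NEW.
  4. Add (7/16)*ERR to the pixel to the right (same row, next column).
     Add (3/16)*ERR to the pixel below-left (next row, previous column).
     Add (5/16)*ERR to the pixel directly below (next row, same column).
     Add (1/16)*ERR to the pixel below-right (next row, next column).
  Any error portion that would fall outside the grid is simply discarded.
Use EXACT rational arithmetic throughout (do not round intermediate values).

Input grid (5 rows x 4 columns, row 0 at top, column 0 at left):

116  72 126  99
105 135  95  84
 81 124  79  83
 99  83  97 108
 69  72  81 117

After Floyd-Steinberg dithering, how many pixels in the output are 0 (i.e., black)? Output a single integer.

Answer: 13

Derivation:
(0,0): OLD=116 → NEW=0, ERR=116
(0,1): OLD=491/4 → NEW=0, ERR=491/4
(0,2): OLD=11501/64 → NEW=255, ERR=-4819/64
(0,3): OLD=67643/1024 → NEW=0, ERR=67643/1024
(1,0): OLD=10513/64 → NEW=255, ERR=-5807/64
(1,1): OLD=64919/512 → NEW=0, ERR=64919/512
(1,2): OLD=2408451/16384 → NEW=255, ERR=-1769469/16384
(1,3): OLD=13811589/262144 → NEW=0, ERR=13811589/262144
(2,0): OLD=626029/8192 → NEW=0, ERR=626029/8192
(2,1): OLD=44862303/262144 → NEW=255, ERR=-21984417/262144
(2,2): OLD=13821859/524288 → NEW=0, ERR=13821859/524288
(2,3): OLD=874500359/8388608 → NEW=0, ERR=874500359/8388608
(3,0): OLD=449447485/4194304 → NEW=0, ERR=449447485/4194304
(3,1): OLD=7609666211/67108864 → NEW=0, ERR=7609666211/67108864
(3,2): OLD=181626608029/1073741824 → NEW=255, ERR=-92177557091/1073741824
(3,3): OLD=1798170369227/17179869184 → NEW=0, ERR=1798170369227/17179869184
(4,0): OLD=132872983289/1073741824 → NEW=0, ERR=132872983289/1073741824
(4,1): OLD=1307180323019/8589934592 → NEW=255, ERR=-883252997941/8589934592
(4,2): OLD=9867949581707/274877906944 → NEW=0, ERR=9867949581707/274877906944
(4,3): OLD=703903263793981/4398046511104 → NEW=255, ERR=-417598596537539/4398046511104
Output grid:
  Row 0: ..#.  (3 black, running=3)
  Row 1: #.#.  (2 black, running=5)
  Row 2: .#..  (3 black, running=8)
  Row 3: ..#.  (3 black, running=11)
  Row 4: .#.#  (2 black, running=13)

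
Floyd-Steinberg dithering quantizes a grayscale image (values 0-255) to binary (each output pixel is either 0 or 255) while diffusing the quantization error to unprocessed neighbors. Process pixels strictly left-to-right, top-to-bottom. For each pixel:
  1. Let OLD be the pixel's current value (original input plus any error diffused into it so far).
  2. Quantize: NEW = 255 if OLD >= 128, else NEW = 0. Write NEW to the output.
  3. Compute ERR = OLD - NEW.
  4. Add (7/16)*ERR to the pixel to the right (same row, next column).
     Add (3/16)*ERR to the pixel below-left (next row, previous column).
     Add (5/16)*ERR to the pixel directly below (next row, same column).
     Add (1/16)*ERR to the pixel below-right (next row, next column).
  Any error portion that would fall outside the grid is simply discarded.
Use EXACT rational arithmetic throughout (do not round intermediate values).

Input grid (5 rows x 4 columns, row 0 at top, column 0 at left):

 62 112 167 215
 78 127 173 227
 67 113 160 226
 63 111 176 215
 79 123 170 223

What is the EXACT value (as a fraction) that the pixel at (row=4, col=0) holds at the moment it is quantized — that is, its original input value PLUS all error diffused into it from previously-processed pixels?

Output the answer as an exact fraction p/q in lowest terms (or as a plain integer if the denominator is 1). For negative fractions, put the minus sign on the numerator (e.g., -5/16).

(0,0): OLD=62 → NEW=0, ERR=62
(0,1): OLD=1113/8 → NEW=255, ERR=-927/8
(0,2): OLD=14887/128 → NEW=0, ERR=14887/128
(0,3): OLD=544529/2048 → NEW=255, ERR=22289/2048
(1,0): OLD=9683/128 → NEW=0, ERR=9683/128
(1,1): OLD=153157/1024 → NEW=255, ERR=-107963/1024
(1,2): OLD=5177897/32768 → NEW=255, ERR=-3177943/32768
(1,3): OLD=102361967/524288 → NEW=255, ERR=-31331473/524288
(2,0): OLD=1161159/16384 → NEW=0, ERR=1161159/16384
(2,1): OLD=51171709/524288 → NEW=0, ERR=51171709/524288
(2,2): OLD=162109041/1048576 → NEW=255, ERR=-105277839/1048576
(2,3): OLD=2639697037/16777216 → NEW=255, ERR=-1638493043/16777216
(3,0): OLD=867782871/8388608 → NEW=0, ERR=867782871/8388608
(3,1): OLD=23134229897/134217728 → NEW=255, ERR=-11091290743/134217728
(3,2): OLD=206716394359/2147483648 → NEW=0, ERR=206716394359/2147483648
(3,3): OLD=7570113947841/34359738368 → NEW=255, ERR=-1191619335999/34359738368
(4,0): OLD=205799965643/2147483648 → NEW=0, ERR=205799965643/2147483648
Target (4,0): original=79, with diffused error = 205799965643/2147483648

Answer: 205799965643/2147483648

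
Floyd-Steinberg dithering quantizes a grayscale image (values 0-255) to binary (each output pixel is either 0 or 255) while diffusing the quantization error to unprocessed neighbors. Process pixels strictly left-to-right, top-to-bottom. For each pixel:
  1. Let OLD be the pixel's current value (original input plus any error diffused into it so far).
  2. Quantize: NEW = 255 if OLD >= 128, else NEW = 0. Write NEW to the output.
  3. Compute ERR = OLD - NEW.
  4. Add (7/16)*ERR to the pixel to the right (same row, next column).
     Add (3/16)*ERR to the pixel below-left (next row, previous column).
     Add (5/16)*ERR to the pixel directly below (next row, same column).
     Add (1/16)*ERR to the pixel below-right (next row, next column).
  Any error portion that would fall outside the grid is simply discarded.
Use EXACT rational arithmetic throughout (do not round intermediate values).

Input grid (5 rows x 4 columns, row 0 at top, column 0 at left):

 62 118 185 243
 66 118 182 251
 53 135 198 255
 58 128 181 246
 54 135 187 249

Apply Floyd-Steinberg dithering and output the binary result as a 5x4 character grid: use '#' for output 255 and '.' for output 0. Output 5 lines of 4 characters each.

Answer: .###
..##
.###
..##
.###

Derivation:
(0,0): OLD=62 → NEW=0, ERR=62
(0,1): OLD=1161/8 → NEW=255, ERR=-879/8
(0,2): OLD=17527/128 → NEW=255, ERR=-15113/128
(0,3): OLD=391873/2048 → NEW=255, ERR=-130367/2048
(1,0): OLD=8291/128 → NEW=0, ERR=8291/128
(1,1): OLD=95989/1024 → NEW=0, ERR=95989/1024
(1,2): OLD=5482457/32768 → NEW=255, ERR=-2873383/32768
(1,3): OLD=97184319/524288 → NEW=255, ERR=-36509121/524288
(2,0): OLD=1487959/16384 → NEW=0, ERR=1487959/16384
(2,1): OLD=100470893/524288 → NEW=255, ERR=-33222547/524288
(2,2): OLD=142266865/1048576 → NEW=255, ERR=-125120015/1048576
(2,3): OLD=2945310509/16777216 → NEW=255, ERR=-1332879571/16777216
(3,0): OLD=624945063/8388608 → NEW=0, ERR=624945063/8388608
(3,1): OLD=16655635513/134217728 → NEW=0, ERR=16655635513/134217728
(3,2): OLD=384713097543/2147483648 → NEW=255, ERR=-162895232697/2147483648
(3,3): OLD=6202940293489/34359738368 → NEW=255, ERR=-2558792990351/34359738368
(4,0): OLD=215926628571/2147483648 → NEW=0, ERR=215926628571/2147483648
(4,1): OLD=3576901079377/17179869184 → NEW=255, ERR=-803965562543/17179869184
(4,2): OLD=75104664425969/549755813888 → NEW=255, ERR=-65083068115471/549755813888
(4,3): OLD=1488241066922983/8796093022208 → NEW=255, ERR=-754762653740057/8796093022208
Row 0: .###
Row 1: ..##
Row 2: .###
Row 3: ..##
Row 4: .###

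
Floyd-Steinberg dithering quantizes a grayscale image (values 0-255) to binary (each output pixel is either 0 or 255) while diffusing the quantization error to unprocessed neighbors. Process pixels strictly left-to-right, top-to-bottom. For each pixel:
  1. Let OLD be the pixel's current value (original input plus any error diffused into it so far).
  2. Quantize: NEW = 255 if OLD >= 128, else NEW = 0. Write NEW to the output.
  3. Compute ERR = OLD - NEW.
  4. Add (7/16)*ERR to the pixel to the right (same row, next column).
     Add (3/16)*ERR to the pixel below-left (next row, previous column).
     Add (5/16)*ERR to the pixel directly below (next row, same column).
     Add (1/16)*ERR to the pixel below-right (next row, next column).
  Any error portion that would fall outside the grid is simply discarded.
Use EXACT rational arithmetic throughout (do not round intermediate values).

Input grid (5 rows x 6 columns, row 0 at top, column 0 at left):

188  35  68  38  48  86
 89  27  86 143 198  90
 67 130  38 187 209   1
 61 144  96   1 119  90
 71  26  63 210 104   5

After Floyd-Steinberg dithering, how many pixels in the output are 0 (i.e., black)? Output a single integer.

(0,0): OLD=188 → NEW=255, ERR=-67
(0,1): OLD=91/16 → NEW=0, ERR=91/16
(0,2): OLD=18045/256 → NEW=0, ERR=18045/256
(0,3): OLD=281963/4096 → NEW=0, ERR=281963/4096
(0,4): OLD=5119469/65536 → NEW=0, ERR=5119469/65536
(0,5): OLD=126013819/1048576 → NEW=0, ERR=126013819/1048576
(1,0): OLD=17697/256 → NEW=0, ERR=17697/256
(1,1): OLD=139367/2048 → NEW=0, ERR=139367/2048
(1,2): OLD=9900019/65536 → NEW=255, ERR=-6811661/65536
(1,3): OLD=36199927/262144 → NEW=255, ERR=-30646793/262144
(1,4): OLD=3323560069/16777216 → NEW=255, ERR=-954630011/16777216
(1,5): OLD=28868470547/268435456 → NEW=0, ERR=28868470547/268435456
(2,0): OLD=3321437/32768 → NEW=0, ERR=3321437/32768
(2,1): OLD=189209167/1048576 → NEW=255, ERR=-78177713/1048576
(2,2): OLD=-751048275/16777216 → NEW=0, ERR=-751048275/16777216
(2,3): OLD=15262721669/134217728 → NEW=0, ERR=15262721669/134217728
(2,4): OLD=1090178962959/4294967296 → NEW=255, ERR=-5037697521/4294967296
(2,5): OLD=2098547955033/68719476736 → NEW=0, ERR=2098547955033/68719476736
(3,0): OLD=1320306957/16777216 → NEW=0, ERR=1320306957/16777216
(3,1): OLD=20545034121/134217728 → NEW=255, ERR=-13680486519/134217728
(3,2): OLD=58067255659/1073741824 → NEW=0, ERR=58067255659/1073741824
(3,3): OLD=3929256651265/68719476736 → NEW=0, ERR=3929256651265/68719476736
(3,4): OLD=86026910911073/549755813888 → NEW=255, ERR=-54160821630367/549755813888
(3,5): OLD=495819713504783/8796093022208 → NEW=0, ERR=495819713504783/8796093022208
(4,0): OLD=164242157731/2147483648 → NEW=0, ERR=164242157731/2147483648
(4,1): OLD=1466012204615/34359738368 → NEW=0, ERR=1466012204615/34359738368
(4,2): OLD=113158286081445/1099511627776 → NEW=0, ERR=113158286081445/1099511627776
(4,3): OLD=4535303544011289/17592186044416 → NEW=255, ERR=49296102685209/17592186044416
(4,4): OLD=24933546819598505/281474976710656 → NEW=0, ERR=24933546819598505/281474976710656
(4,5): OLD=248653639360059391/4503599627370496 → NEW=0, ERR=248653639360059391/4503599627370496
Output grid:
  Row 0: #.....  (5 black, running=5)
  Row 1: ..###.  (3 black, running=8)
  Row 2: .#..#.  (4 black, running=12)
  Row 3: .#..#.  (4 black, running=16)
  Row 4: ...#..  (5 black, running=21)

Answer: 21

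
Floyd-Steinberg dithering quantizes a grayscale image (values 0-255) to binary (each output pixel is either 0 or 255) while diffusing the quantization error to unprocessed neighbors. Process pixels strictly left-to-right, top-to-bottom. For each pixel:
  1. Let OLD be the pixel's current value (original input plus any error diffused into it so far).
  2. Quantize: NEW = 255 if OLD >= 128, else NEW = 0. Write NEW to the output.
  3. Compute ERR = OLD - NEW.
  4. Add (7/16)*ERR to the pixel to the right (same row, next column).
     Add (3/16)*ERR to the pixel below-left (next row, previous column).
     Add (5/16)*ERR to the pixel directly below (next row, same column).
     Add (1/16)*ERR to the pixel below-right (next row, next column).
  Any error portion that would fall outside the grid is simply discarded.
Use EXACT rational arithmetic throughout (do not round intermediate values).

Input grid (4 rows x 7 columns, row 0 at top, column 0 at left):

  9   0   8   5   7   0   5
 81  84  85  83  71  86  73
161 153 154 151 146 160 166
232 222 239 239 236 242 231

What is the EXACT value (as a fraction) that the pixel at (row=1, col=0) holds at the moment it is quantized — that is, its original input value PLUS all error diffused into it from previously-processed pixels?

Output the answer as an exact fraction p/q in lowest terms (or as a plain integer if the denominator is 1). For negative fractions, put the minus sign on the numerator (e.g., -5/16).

Answer: 21645/256

Derivation:
(0,0): OLD=9 → NEW=0, ERR=9
(0,1): OLD=63/16 → NEW=0, ERR=63/16
(0,2): OLD=2489/256 → NEW=0, ERR=2489/256
(0,3): OLD=37903/4096 → NEW=0, ERR=37903/4096
(0,4): OLD=724073/65536 → NEW=0, ERR=724073/65536
(0,5): OLD=5068511/1048576 → NEW=0, ERR=5068511/1048576
(0,6): OLD=119365657/16777216 → NEW=0, ERR=119365657/16777216
(1,0): OLD=21645/256 → NEW=0, ERR=21645/256
Target (1,0): original=81, with diffused error = 21645/256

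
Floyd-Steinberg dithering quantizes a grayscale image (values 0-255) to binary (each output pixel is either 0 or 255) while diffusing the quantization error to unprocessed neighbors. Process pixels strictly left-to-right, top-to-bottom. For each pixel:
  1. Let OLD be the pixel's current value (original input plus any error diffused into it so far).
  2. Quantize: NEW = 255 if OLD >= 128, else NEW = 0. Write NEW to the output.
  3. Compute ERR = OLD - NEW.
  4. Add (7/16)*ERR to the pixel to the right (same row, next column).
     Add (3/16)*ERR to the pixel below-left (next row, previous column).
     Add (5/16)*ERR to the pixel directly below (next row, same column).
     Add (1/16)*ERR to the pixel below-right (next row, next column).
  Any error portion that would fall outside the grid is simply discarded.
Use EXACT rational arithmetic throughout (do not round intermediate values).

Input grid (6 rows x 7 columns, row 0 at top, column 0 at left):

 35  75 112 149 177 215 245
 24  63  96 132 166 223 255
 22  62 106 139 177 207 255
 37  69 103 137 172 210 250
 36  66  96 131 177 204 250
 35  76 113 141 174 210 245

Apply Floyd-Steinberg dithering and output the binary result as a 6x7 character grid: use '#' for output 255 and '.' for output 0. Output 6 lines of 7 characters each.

(0,0): OLD=35 → NEW=0, ERR=35
(0,1): OLD=1445/16 → NEW=0, ERR=1445/16
(0,2): OLD=38787/256 → NEW=255, ERR=-26493/256
(0,3): OLD=424853/4096 → NEW=0, ERR=424853/4096
(0,4): OLD=14573843/65536 → NEW=255, ERR=-2137837/65536
(0,5): OLD=210478981/1048576 → NEW=255, ERR=-56907899/1048576
(0,6): OLD=3712062627/16777216 → NEW=255, ERR=-566127453/16777216
(1,0): OLD=13279/256 → NEW=0, ERR=13279/256
(1,1): OLD=198041/2048 → NEW=0, ERR=198041/2048
(1,2): OLD=8589069/65536 → NEW=255, ERR=-8122611/65536
(1,3): OLD=25586569/262144 → NEW=0, ERR=25586569/262144
(1,4): OLD=3268453499/16777216 → NEW=255, ERR=-1009736581/16777216
(1,5): OLD=22997325035/134217728 → NEW=255, ERR=-11228195605/134217728
(1,6): OLD=439081651813/2147483648 → NEW=255, ERR=-108526678427/2147483648
(2,0): OLD=1846179/32768 → NEW=0, ERR=1846179/32768
(2,1): OLD=101576369/1048576 → NEW=0, ERR=101576369/1048576
(2,2): OLD=2248046419/16777216 → NEW=255, ERR=-2030143661/16777216
(2,3): OLD=13090313339/134217728 → NEW=0, ERR=13090313339/134217728
(2,4): OLD=205381536171/1073741824 → NEW=255, ERR=-68422628949/1073741824
(2,5): OLD=4801467070841/34359738368 → NEW=255, ERR=-3960266212999/34359738368
(2,6): OLD=100909316701407/549755813888 → NEW=255, ERR=-39278415840033/549755813888
(3,0): OLD=1220874739/16777216 → NEW=0, ERR=1220874739/16777216
(3,1): OLD=15024545911/134217728 → NEW=0, ERR=15024545911/134217728
(3,2): OLD=148714802965/1073741824 → NEW=255, ERR=-125089362155/1073741824
(3,3): OLD=416607998883/4294967296 → NEW=0, ERR=416607998883/4294967296
(3,4): OLD=98410748870131/549755813888 → NEW=255, ERR=-41776983671309/549755813888
(3,5): OLD=542525859191305/4398046511104 → NEW=0, ERR=542525859191305/4398046511104
(3,6): OLD=19311816349889943/70368744177664 → NEW=255, ERR=1367786584585623/70368744177664
(4,0): OLD=171218038621/2147483648 → NEW=0, ERR=171218038621/2147483648
(4,1): OLD=4073968469177/34359738368 → NEW=0, ERR=4073968469177/34359738368
(4,2): OLD=75124915199095/549755813888 → NEW=255, ERR=-65062817342345/549755813888
(4,3): OLD=387050439680333/4398046511104 → NEW=0, ERR=387050439680333/4398046511104
(4,4): OLD=7773862809393303/35184372088832 → NEW=255, ERR=-1198152073258857/35184372088832
(4,5): OLD=255067426549405015/1125899906842624 → NEW=255, ERR=-32037049695464105/1125899906842624
(4,6): OLD=4527649826222071185/18014398509481984 → NEW=255, ERR=-66021793695834735/18014398509481984
(5,0): OLD=45160801983291/549755813888 → NEW=0, ERR=45160801983291/549755813888
(5,1): OLD=579594763482473/4398046511104 → NEW=255, ERR=-541907096849047/4398046511104
(5,2): OLD=1619212501767279/35184372088832 → NEW=0, ERR=1619212501767279/35184372088832
(5,3): OLD=49216986001151307/281474976710656 → NEW=255, ERR=-22559133060065973/281474976710656
(5,4): OLD=2314119046718373785/18014398509481984 → NEW=255, ERR=-2279552573199532135/18014398509481984
(5,5): OLD=20598513880614786953/144115188075855872 → NEW=255, ERR=-16150859078728460407/144115188075855872
(5,6): OLD=445133909597403000551/2305843009213693952 → NEW=255, ERR=-142856057752088957209/2305843009213693952
Row 0: ..#.###
Row 1: ..#.###
Row 2: ..#.###
Row 3: ..#.#.#
Row 4: ..#.###
Row 5: .#.####

Answer: ..#.###
..#.###
..#.###
..#.#.#
..#.###
.#.####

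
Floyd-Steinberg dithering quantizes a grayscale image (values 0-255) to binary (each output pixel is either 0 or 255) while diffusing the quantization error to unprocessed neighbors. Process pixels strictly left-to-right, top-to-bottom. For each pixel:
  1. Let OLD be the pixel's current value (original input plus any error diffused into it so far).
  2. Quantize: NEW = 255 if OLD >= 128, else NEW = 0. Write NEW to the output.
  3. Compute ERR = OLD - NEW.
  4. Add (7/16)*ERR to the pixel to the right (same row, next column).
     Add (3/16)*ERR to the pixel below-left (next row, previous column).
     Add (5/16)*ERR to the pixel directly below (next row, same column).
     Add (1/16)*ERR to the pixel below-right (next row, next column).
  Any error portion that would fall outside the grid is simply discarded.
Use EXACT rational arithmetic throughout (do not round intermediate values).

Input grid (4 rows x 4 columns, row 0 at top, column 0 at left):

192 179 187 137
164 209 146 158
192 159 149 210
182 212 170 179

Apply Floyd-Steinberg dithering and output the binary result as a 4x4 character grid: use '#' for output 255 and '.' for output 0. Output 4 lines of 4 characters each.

Answer: ###.
.#.#
##.#
####

Derivation:
(0,0): OLD=192 → NEW=255, ERR=-63
(0,1): OLD=2423/16 → NEW=255, ERR=-1657/16
(0,2): OLD=36273/256 → NEW=255, ERR=-29007/256
(0,3): OLD=358103/4096 → NEW=0, ERR=358103/4096
(1,0): OLD=31973/256 → NEW=0, ERR=31973/256
(1,1): OLD=422083/2048 → NEW=255, ERR=-100157/2048
(1,2): OLD=6495615/65536 → NEW=0, ERR=6495615/65536
(1,3): OLD=232366761/1048576 → NEW=255, ERR=-35020119/1048576
(2,0): OLD=7269905/32768 → NEW=255, ERR=-1085935/32768
(2,1): OLD=163167307/1048576 → NEW=255, ERR=-104219573/1048576
(2,2): OLD=266697079/2097152 → NEW=0, ERR=266697079/2097152
(2,3): OLD=8770968763/33554432 → NEW=255, ERR=214588603/33554432
(3,0): OLD=2567044993/16777216 → NEW=255, ERR=-1711145087/16777216
(3,1): OLD=42437466399/268435456 → NEW=255, ERR=-26013574881/268435456
(3,2): OLD=697205462497/4294967296 → NEW=255, ERR=-398011197983/4294967296
(3,3): OLD=10198240273575/68719476736 → NEW=255, ERR=-7325226294105/68719476736
Row 0: ###.
Row 1: .#.#
Row 2: ##.#
Row 3: ####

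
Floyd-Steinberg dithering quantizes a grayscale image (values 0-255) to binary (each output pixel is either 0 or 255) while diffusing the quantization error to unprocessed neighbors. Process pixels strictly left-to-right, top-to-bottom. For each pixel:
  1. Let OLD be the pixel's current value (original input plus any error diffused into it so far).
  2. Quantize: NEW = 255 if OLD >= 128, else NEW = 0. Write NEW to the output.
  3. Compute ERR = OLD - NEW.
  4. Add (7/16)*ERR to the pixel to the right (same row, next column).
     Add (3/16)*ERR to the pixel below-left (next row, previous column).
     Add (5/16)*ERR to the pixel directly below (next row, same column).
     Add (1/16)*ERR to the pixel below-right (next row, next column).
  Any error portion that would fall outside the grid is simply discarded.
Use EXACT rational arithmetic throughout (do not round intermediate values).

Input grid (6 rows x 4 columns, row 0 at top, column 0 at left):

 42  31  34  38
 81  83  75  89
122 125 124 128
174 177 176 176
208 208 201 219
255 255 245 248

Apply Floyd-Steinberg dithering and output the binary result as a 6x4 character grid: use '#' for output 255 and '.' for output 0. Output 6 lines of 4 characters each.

(0,0): OLD=42 → NEW=0, ERR=42
(0,1): OLD=395/8 → NEW=0, ERR=395/8
(0,2): OLD=7117/128 → NEW=0, ERR=7117/128
(0,3): OLD=127643/2048 → NEW=0, ERR=127643/2048
(1,0): OLD=13233/128 → NEW=0, ERR=13233/128
(1,1): OLD=160471/1024 → NEW=255, ERR=-100649/1024
(1,2): OLD=2101923/32768 → NEW=0, ERR=2101923/32768
(1,3): OLD=73408485/524288 → NEW=255, ERR=-60284955/524288
(2,0): OLD=2226221/16384 → NEW=255, ERR=-1951699/16384
(2,1): OLD=31801791/524288 → NEW=0, ERR=31801791/524288
(2,2): OLD=149820827/1048576 → NEW=255, ERR=-117566053/1048576
(2,3): OLD=788933263/16777216 → NEW=0, ERR=788933263/16777216
(3,0): OLD=1242751325/8388608 → NEW=255, ERR=-896343715/8388608
(3,1): OLD=16205419971/134217728 → NEW=0, ERR=16205419971/134217728
(3,2): OLD=443228444733/2147483648 → NEW=255, ERR=-104379885507/2147483648
(3,3): OLD=5580796765995/34359738368 → NEW=255, ERR=-3180936517845/34359738368
(4,0): OLD=423585361497/2147483648 → NEW=255, ERR=-124022968743/2147483648
(4,1): OLD=3516247374731/17179869184 → NEW=255, ERR=-864619267189/17179869184
(4,2): OLD=84651635969323/549755813888 → NEW=255, ERR=-55536096572117/549755813888
(4,3): OLD=1256395523741341/8796093022208 → NEW=255, ERR=-986608196921699/8796093022208
(5,0): OLD=62539089719433/274877906944 → NEW=255, ERR=-7554776551287/274877906944
(5,1): OLD=1800539596480223/8796093022208 → NEW=255, ERR=-442464124182817/8796093022208
(5,2): OLD=735563699888763/4398046511104 → NEW=255, ERR=-385938160442757/4398046511104
(5,3): OLD=23678144336160379/140737488355328 → NEW=255, ERR=-12209915194448261/140737488355328
Row 0: ....
Row 1: .#.#
Row 2: #.#.
Row 3: #.##
Row 4: ####
Row 5: ####

Answer: ....
.#.#
#.#.
#.##
####
####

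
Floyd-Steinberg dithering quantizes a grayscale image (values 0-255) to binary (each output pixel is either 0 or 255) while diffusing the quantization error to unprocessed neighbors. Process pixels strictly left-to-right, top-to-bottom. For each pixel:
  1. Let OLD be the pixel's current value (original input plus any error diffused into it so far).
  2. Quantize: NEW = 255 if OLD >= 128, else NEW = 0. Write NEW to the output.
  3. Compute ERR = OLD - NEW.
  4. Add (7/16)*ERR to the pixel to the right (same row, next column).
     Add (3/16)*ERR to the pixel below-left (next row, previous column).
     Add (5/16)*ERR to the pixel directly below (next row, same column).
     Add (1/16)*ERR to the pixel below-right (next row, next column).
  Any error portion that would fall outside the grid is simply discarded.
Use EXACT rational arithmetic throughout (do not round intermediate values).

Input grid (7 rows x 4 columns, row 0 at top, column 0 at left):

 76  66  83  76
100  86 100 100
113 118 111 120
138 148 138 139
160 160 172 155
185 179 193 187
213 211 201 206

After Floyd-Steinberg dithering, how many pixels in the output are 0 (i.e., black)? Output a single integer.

(0,0): OLD=76 → NEW=0, ERR=76
(0,1): OLD=397/4 → NEW=0, ERR=397/4
(0,2): OLD=8091/64 → NEW=0, ERR=8091/64
(0,3): OLD=134461/1024 → NEW=255, ERR=-126659/1024
(1,0): OLD=9111/64 → NEW=255, ERR=-7209/64
(1,1): OLD=49249/512 → NEW=0, ERR=49249/512
(1,2): OLD=2696821/16384 → NEW=255, ERR=-1481099/16384
(1,3): OLD=7785283/262144 → NEW=0, ERR=7785283/262144
(2,0): OLD=785083/8192 → NEW=0, ERR=785083/8192
(2,1): OLD=43515193/262144 → NEW=255, ERR=-23331527/262144
(2,2): OLD=29041309/524288 → NEW=0, ERR=29041309/524288
(2,3): OLD=1240379785/8388608 → NEW=255, ERR=-898715255/8388608
(3,0): OLD=634432651/4194304 → NEW=255, ERR=-435114869/4194304
(3,1): OLD=6118739541/67108864 → NEW=0, ERR=6118739541/67108864
(3,2): OLD=182051949227/1073741824 → NEW=255, ERR=-91752215893/1073741824
(3,3): OLD=1230035142957/17179869184 → NEW=0, ERR=1230035142957/17179869184
(4,0): OLD=155345720943/1073741824 → NEW=255, ERR=-118458444177/1073741824
(4,1): OLD=1011211534669/8589934592 → NEW=0, ERR=1011211534669/8589934592
(4,2): OLD=59352286959661/274877906944 → NEW=255, ERR=-10741579311059/274877906944
(4,3): OLD=681420398211659/4398046511104 → NEW=255, ERR=-440081462119861/4398046511104
(5,0): OLD=23721503229247/137438953472 → NEW=255, ERR=-11325429906113/137438953472
(5,1): OLD=727938052706585/4398046511104 → NEW=255, ERR=-393563807624935/4398046511104
(5,2): OLD=286387204606901/2199023255552 → NEW=255, ERR=-274363725558859/2199023255552
(5,3): OLD=6945590423822893/70368744177664 → NEW=0, ERR=6945590423822893/70368744177664
(6,0): OLD=11995782301989547/70368744177664 → NEW=255, ERR=-5948247463314773/70368744177664
(6,1): OLD=132304505725015133/1125899906842624 → NEW=0, ERR=132304505725015133/1125899906842624
(6,2): OLD=4077290508641821179/18014398509481984 → NEW=255, ERR=-516381111276084741/18014398509481984
(6,3): OLD=62403557811035156189/288230376151711744 → NEW=255, ERR=-11095188107651338531/288230376151711744
Output grid:
  Row 0: ...#  (3 black, running=3)
  Row 1: #.#.  (2 black, running=5)
  Row 2: .#.#  (2 black, running=7)
  Row 3: #.#.  (2 black, running=9)
  Row 4: #.##  (1 black, running=10)
  Row 5: ###.  (1 black, running=11)
  Row 6: #.##  (1 black, running=12)

Answer: 12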